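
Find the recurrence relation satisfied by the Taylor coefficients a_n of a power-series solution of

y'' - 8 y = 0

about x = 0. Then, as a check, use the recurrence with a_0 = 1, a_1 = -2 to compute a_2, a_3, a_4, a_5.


Substitute y = sum_n a_n x^n into y'' + (const) y = 0.
y''(x) = sum_{n>=0} (n+2)(n+1) a_{n+2} x^n.
The ODE becomes sum_n [(n+2)(n+1) a_{n+2} - 8 a_n] x^n = 0.
Setting each coefficient to zero gives the recurrence:
  (n+2)(n+1) a_{n+2} - 8 a_n = 0,
  a_{n+2} = 8 / ((n+1)(n+2)) a_n.

Check with a_0 = 1, a_1 = -2 (apply the recurrence for n = 0, 1, 2, 3): a_0 = 1, a_1 = -2, a_2 = 4, a_3 = -8/3, a_4 = 8/3, a_5 = -16/15.

a_{n+2} = 8/((n+1)(n+2)) * a_n; check: a_0 = 1, a_1 = -2, a_2 = 4, a_3 = -8/3, a_4 = 8/3, a_5 = -16/15


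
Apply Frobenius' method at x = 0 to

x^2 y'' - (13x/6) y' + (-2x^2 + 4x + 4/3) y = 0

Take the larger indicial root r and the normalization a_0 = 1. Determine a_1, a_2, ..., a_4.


Write in Frobenius form y'' + (p(x)/x) y' + (q(x)/x^2) y = 0:
  p(x) = -13/6,  q(x) = -2x^2 + 4x + 4/3.
Indicial equation: r(r-1) + (-13/6) r + (4/3) = 0 -> roots r_1 = 8/3, r_2 = 1/2.
Take r = r_1 = 8/3. Let y(x) = x^r sum_{n>=0} a_n x^n with a_0 = 1.
Substitute y = x^r sum a_n x^n and match x^{r+n}. The recurrence is
  D(n) a_n + 4 a_{n-1} - 2 a_{n-2} = 0,  where D(n) = (r+n)(r+n-1) + (-13/6)(r+n) + (4/3).
  a_n = [-4 a_{n-1} + 2 a_{n-2}] / D(n).
Since the indicial polynomial factors as (r - r_1)(r - r_2), D(n) = (r_1 + n - r_1)(r_1 + n - r_2) = n(n + 13/6).
Evaluating step by step (a_0 = 1):
  n = 1: D(1) = 1(1 + 13/6) = 19/6; numerator = -4(1) = -4; a_1 = (-4)/(19/6) = -24/19
  n = 2: D(2) = 2(2 + 13/6) = 25/3; numerator = -4(-24/19) + 2(1) = 134/19; a_2 = (134/19)/(25/3) = 402/475
  n = 3: D(3) = 3(3 + 13/6) = 31/2; numerator = -4(402/475) + 2(-24/19) = -2808/475; a_3 = (-2808/475)/(31/2) = -5616/14725
  n = 4: D(4) = 4(4 + 13/6) = 74/3; numerator = -4(-5616/14725) + 2(402/475) = 47388/14725; a_4 = (47388/14725)/(74/3) = 71082/544825

r = 8/3; a_0 = 1; a_1 = -24/19; a_2 = 402/475; a_3 = -5616/14725; a_4 = 71082/544825


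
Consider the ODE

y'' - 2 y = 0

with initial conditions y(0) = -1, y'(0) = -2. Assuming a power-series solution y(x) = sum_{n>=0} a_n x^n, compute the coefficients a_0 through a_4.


Ansatz: y(x) = sum_{n>=0} a_n x^n, so y'(x) = sum_{n>=1} n a_n x^(n-1) and y''(x) = sum_{n>=2} n(n-1) a_n x^(n-2).
Substitute into P(x) y'' + Q(x) y' + R(x) y = 0 with P(x) = 1, Q(x) = 0, R(x) = -2, and match powers of x.
Initial conditions: a_0 = -1, a_1 = -2.
Setting the coefficient of each power of x to zero and solving order by order (substituting the coefficients already found):
  x^0: 2 a_2 - 2 a_0 = 0  ->  2 a_2 = 2 a_0 = -2  ->  a_2 = -1
  x^1: 6 a_3 - 2 a_1 = 0  ->  6 a_3 = 2 a_1 = -4  ->  a_3 = -2/3
  x^2: 12 a_4 - 2 a_2 = 0  ->  12 a_4 = 2 a_2 = -2  ->  a_4 = -1/6
Truncated series: y(x) = -1 - 2 x - x^2 - (2/3) x^3 - (1/6) x^4 + O(x^5).

a_0 = -1; a_1 = -2; a_2 = -1; a_3 = -2/3; a_4 = -1/6


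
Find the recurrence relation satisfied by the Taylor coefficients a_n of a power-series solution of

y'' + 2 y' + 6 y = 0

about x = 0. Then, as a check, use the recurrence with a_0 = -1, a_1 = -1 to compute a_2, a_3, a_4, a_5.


Substitute y = sum_n a_n x^n.
y''(x) has coefficient (n+2)(n+1) a_{n+2} at x^n;
2 y'(x) has coefficient 2 (n+1) a_{n+1} at x^n;
6 y(x) has coefficient 6 a_n at x^n.
Matching x^n: (n+2)(n+1) a_{n+2} + 2 (n+1) a_{n+1} + 6 a_n = 0.
Thus a_{n+2} = [-2 (n+1) a_{n+1} - 6 a_n] / ((n+1)(n+2)).

Check with a_0 = -1, a_1 = -1 (apply the recurrence for n = 0, 1, 2, 3): a_0 = -1, a_1 = -1, a_2 = 4, a_3 = -5/3, a_4 = -7/6, a_5 = 29/30.

a_(n+2) = [-2 (n+1) a_(n+1) - 6 a_n] / ((n+1)(n+2)); check: a_0 = -1, a_1 = -1, a_2 = 4, a_3 = -5/3, a_4 = -7/6, a_5 = 29/30


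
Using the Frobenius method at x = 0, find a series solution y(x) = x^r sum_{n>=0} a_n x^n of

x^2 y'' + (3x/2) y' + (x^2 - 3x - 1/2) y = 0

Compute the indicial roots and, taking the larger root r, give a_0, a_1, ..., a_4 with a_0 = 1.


Write in Frobenius form y'' + (p(x)/x) y' + (q(x)/x^2) y = 0:
  p(x) = 3/2,  q(x) = x^2 - 3x - 1/2.
Indicial equation: r(r-1) + (3/2) r + (-1/2) = 0 -> roots r_1 = 1/2, r_2 = -1.
Take r = r_1 = 1/2. Let y(x) = x^r sum_{n>=0} a_n x^n with a_0 = 1.
Substitute y = x^r sum a_n x^n and match x^{r+n}. The recurrence is
  D(n) a_n - 3 a_{n-1} + 1 a_{n-2} = 0,  where D(n) = (r+n)(r+n-1) + (3/2)(r+n) + (-1/2).
  a_n = [3 a_{n-1} - 1 a_{n-2}] / D(n).
Since the indicial polynomial factors as (r - r_1)(r - r_2), D(n) = (r_1 + n - r_1)(r_1 + n - r_2) = n(n + 3/2).
Evaluating step by step (a_0 = 1):
  n = 1: D(1) = 1(1 + 3/2) = 5/2; numerator = 3(1) = 3; a_1 = (3)/(5/2) = 6/5
  n = 2: D(2) = 2(2 + 3/2) = 7; numerator = 3(6/5) - 1(1) = 13/5; a_2 = (13/5)/(7) = 13/35
  n = 3: D(3) = 3(3 + 3/2) = 27/2; numerator = 3(13/35) - 1(6/5) = -3/35; a_3 = (-3/35)/(27/2) = -2/315
  n = 4: D(4) = 4(4 + 3/2) = 22; numerator = 3(-2/315) - 1(13/35) = -41/105; a_4 = (-41/105)/(22) = -41/2310

r = 1/2; a_0 = 1; a_1 = 6/5; a_2 = 13/35; a_3 = -2/315; a_4 = -41/2310


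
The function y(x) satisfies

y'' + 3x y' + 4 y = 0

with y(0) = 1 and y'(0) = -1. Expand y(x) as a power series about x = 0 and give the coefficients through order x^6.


Ansatz: y(x) = sum_{n>=0} a_n x^n, so y'(x) = sum_{n>=1} n a_n x^(n-1) and y''(x) = sum_{n>=2} n(n-1) a_n x^(n-2).
Substitute into P(x) y'' + Q(x) y' + R(x) y = 0 with P(x) = 1, Q(x) = 3x, R(x) = 4, and match powers of x.
Initial conditions: a_0 = 1, a_1 = -1.
Setting the coefficient of each power of x to zero and solving order by order (substituting the coefficients already found):
  x^0: 2 a_2 + 4 a_0 = 0  ->  2 a_2 = -4 a_0 = -4  ->  a_2 = -2
  x^1: 6 a_3 + 7 a_1 = 0  ->  6 a_3 = -7 a_1 = 7  ->  a_3 = 7/6
  x^2: 12 a_4 + 10 a_2 = 0  ->  12 a_4 = -10 a_2 = 20  ->  a_4 = 5/3
  x^3: 20 a_5 + 13 a_3 = 0  ->  20 a_5 = -13 a_3 = -91/6  ->  a_5 = -91/120
  x^4: 30 a_6 + 16 a_4 = 0  ->  30 a_6 = -16 a_4 = -80/3  ->  a_6 = -8/9
Truncated series: y(x) = 1 - x - 2 x^2 + (7/6) x^3 + (5/3) x^4 - (91/120) x^5 - (8/9) x^6 + O(x^7).

a_0 = 1; a_1 = -1; a_2 = -2; a_3 = 7/6; a_4 = 5/3; a_5 = -91/120; a_6 = -8/9


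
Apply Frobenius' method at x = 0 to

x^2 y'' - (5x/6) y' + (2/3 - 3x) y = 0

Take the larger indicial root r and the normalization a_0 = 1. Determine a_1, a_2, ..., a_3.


Write in Frobenius form y'' + (p(x)/x) y' + (q(x)/x^2) y = 0:
  p(x) = -5/6,  q(x) = 2/3 - 3x.
Indicial equation: r(r-1) + (-5/6) r + (2/3) = 0 -> roots r_1 = 4/3, r_2 = 1/2.
Take r = r_1 = 4/3. Let y(x) = x^r sum_{n>=0} a_n x^n with a_0 = 1.
Substitute y = x^r sum a_n x^n and match x^{r+n}. The recurrence is
  D(n) a_n - 3 a_{n-1} = 0,  where D(n) = (r+n)(r+n-1) + (-5/6)(r+n) + (2/3).
  a_n = 3 / D(n) * a_{n-1}.
Since the indicial polynomial factors as (r - r_1)(r - r_2), D(n) = (r_1 + n - r_1)(r_1 + n - r_2) = n(n + 5/6).
Evaluating step by step (a_0 = 1):
  n = 1: D(1) = 1(1 + 5/6) = 11/6; numerator = 3(1) = 3; a_1 = (3)/(11/6) = 18/11
  n = 2: D(2) = 2(2 + 5/6) = 17/3; numerator = 3(18/11) = 54/11; a_2 = (54/11)/(17/3) = 162/187
  n = 3: D(3) = 3(3 + 5/6) = 23/2; numerator = 3(162/187) = 486/187; a_3 = (486/187)/(23/2) = 972/4301

r = 4/3; a_0 = 1; a_1 = 18/11; a_2 = 162/187; a_3 = 972/4301


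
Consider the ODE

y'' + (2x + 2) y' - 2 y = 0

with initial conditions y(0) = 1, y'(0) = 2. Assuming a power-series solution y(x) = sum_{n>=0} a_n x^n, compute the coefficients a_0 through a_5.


Ansatz: y(x) = sum_{n>=0} a_n x^n, so y'(x) = sum_{n>=1} n a_n x^(n-1) and y''(x) = sum_{n>=2} n(n-1) a_n x^(n-2).
Substitute into P(x) y'' + Q(x) y' + R(x) y = 0 with P(x) = 1, Q(x) = 2x + 2, R(x) = -2, and match powers of x.
Initial conditions: a_0 = 1, a_1 = 2.
Setting the coefficient of each power of x to zero and solving order by order (substituting the coefficients already found):
  x^0: 2 a_2 + 2 a_1 - 2 a_0 = 0  ->  2 a_2 = -2 a_1 + 2 a_0 = -2  ->  a_2 = -1
  x^1: 6 a_3 + 4 a_2 = 0  ->  6 a_3 = -4 a_2 = 4  ->  a_3 = 2/3
  x^2: 12 a_4 + 6 a_3 + 2 a_2 = 0  ->  12 a_4 = -6 a_3 - 2 a_2 = -2  ->  a_4 = -1/6
  x^3: 20 a_5 + 8 a_4 + 4 a_3 = 0  ->  20 a_5 = -8 a_4 - 4 a_3 = -4/3  ->  a_5 = -1/15
Truncated series: y(x) = 1 + 2 x - x^2 + (2/3) x^3 - (1/6) x^4 - (1/15) x^5 + O(x^6).

a_0 = 1; a_1 = 2; a_2 = -1; a_3 = 2/3; a_4 = -1/6; a_5 = -1/15


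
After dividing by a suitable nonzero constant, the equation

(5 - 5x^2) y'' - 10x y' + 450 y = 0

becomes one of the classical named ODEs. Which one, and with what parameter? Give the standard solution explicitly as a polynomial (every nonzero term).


All three coefficients share the factor 5; dividing through by 5 gives  (1 - x^2) y'' - 2x y' + 90 y = 0.
This matches the Legendre equation (1 - x^2) y'' - 2x y' + n(n+1) y = 0 (note the -2x y' term) with n(n+1) = 90, so n = 9; the polynomial solution is P_9(x).
With y = sum_k a_k x^k, matching x^k gives (k+2)(k+1) a_{k+2} = [k(k+1) - n(n+1)] a_k = (k - 9)(k + 10) a_k. The right side vanishes at k = 9, so the series with the parity of 9 terminates at degree 9.
Standard normalization (P_n(1) = 1): leading coefficient (2n)!/(2^n (n!)^2) = 6402373705728000/(512*131681894400) = 12155/128, so a_9 = 12155/128. Work downward with a_k = (k+1)(k+2) a_{k+2} / ((k - 9)(k + 10)):
  a_7 = (8)(9)(12155/128) / ((7 - 9)(7 + 10)) = (109395/16)/(-34) = -6435/32
  a_5 = (6)(7)(-6435/32) / ((5 - 9)(5 + 10)) = (-135135/16)/(-60) = 9009/64
  a_3 = (4)(5)(9009/64) / ((3 - 9)(3 + 10)) = (45045/16)/(-78) = -1155/32
  a_1 = (2)(3)(-1155/32) / ((1 - 9)(1 + 10)) = (-3465/16)/(-88) = 315/128
Hence P_9(x) = 12155 x^9/128 - 6435 x^7/32 + 9009 x^5/64 - 1155 x^3/32 + 315 x/128.

P_9(x); series = 12155 x^9/128 - 6435 x^7/32 + 9009 x^5/64 - 1155 x^3/32 + 315 x/128


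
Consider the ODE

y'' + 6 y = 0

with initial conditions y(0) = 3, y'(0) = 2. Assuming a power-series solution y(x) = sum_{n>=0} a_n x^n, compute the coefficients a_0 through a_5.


Ansatz: y(x) = sum_{n>=0} a_n x^n, so y'(x) = sum_{n>=1} n a_n x^(n-1) and y''(x) = sum_{n>=2} n(n-1) a_n x^(n-2).
Substitute into P(x) y'' + Q(x) y' + R(x) y = 0 with P(x) = 1, Q(x) = 0, R(x) = 6, and match powers of x.
Initial conditions: a_0 = 3, a_1 = 2.
Setting the coefficient of each power of x to zero and solving order by order (substituting the coefficients already found):
  x^0: 2 a_2 + 6 a_0 = 0  ->  2 a_2 = -6 a_0 = -18  ->  a_2 = -9
  x^1: 6 a_3 + 6 a_1 = 0  ->  6 a_3 = -6 a_1 = -12  ->  a_3 = -2
  x^2: 12 a_4 + 6 a_2 = 0  ->  12 a_4 = -6 a_2 = 54  ->  a_4 = 9/2
  x^3: 20 a_5 + 6 a_3 = 0  ->  20 a_5 = -6 a_3 = 12  ->  a_5 = 3/5
Truncated series: y(x) = 3 + 2 x - 9 x^2 - 2 x^3 + (9/2) x^4 + (3/5) x^5 + O(x^6).

a_0 = 3; a_1 = 2; a_2 = -9; a_3 = -2; a_4 = 9/2; a_5 = 3/5


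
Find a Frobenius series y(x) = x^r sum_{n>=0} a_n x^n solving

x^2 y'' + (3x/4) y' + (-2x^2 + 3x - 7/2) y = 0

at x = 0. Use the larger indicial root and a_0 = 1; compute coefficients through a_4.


Write in Frobenius form y'' + (p(x)/x) y' + (q(x)/x^2) y = 0:
  p(x) = 3/4,  q(x) = -2x^2 + 3x - 7/2.
Indicial equation: r(r-1) + (3/4) r + (-7/2) = 0 -> roots r_1 = 2, r_2 = -7/4.
Take r = r_1 = 2. Let y(x) = x^r sum_{n>=0} a_n x^n with a_0 = 1.
Substitute y = x^r sum a_n x^n and match x^{r+n}. The recurrence is
  D(n) a_n + 3 a_{n-1} - 2 a_{n-2} = 0,  where D(n) = (r+n)(r+n-1) + (3/4)(r+n) + (-7/2).
  a_n = [-3 a_{n-1} + 2 a_{n-2}] / D(n).
Since the indicial polynomial factors as (r - r_1)(r - r_2), D(n) = (r_1 + n - r_1)(r_1 + n - r_2) = n(n + 15/4).
Evaluating step by step (a_0 = 1):
  n = 1: D(1) = 1(1 + 15/4) = 19/4; numerator = -3(1) = -3; a_1 = (-3)/(19/4) = -12/19
  n = 2: D(2) = 2(2 + 15/4) = 23/2; numerator = -3(-12/19) + 2(1) = 74/19; a_2 = (74/19)/(23/2) = 148/437
  n = 3: D(3) = 3(3 + 15/4) = 81/4; numerator = -3(148/437) + 2(-12/19) = -996/437; a_3 = (-996/437)/(81/4) = -1328/11799
  n = 4: D(4) = 4(4 + 15/4) = 31; numerator = -3(-1328/11799) + 2(148/437) = 3992/3933; a_4 = (3992/3933)/(31) = 3992/121923

r = 2; a_0 = 1; a_1 = -12/19; a_2 = 148/437; a_3 = -1328/11799; a_4 = 3992/121923


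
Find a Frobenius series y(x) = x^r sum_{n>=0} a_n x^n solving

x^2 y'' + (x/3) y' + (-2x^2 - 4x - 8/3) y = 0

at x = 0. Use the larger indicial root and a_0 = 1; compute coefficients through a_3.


Write in Frobenius form y'' + (p(x)/x) y' + (q(x)/x^2) y = 0:
  p(x) = 1/3,  q(x) = -2x^2 - 4x - 8/3.
Indicial equation: r(r-1) + (1/3) r + (-8/3) = 0 -> roots r_1 = 2, r_2 = -4/3.
Take r = r_1 = 2. Let y(x) = x^r sum_{n>=0} a_n x^n with a_0 = 1.
Substitute y = x^r sum a_n x^n and match x^{r+n}. The recurrence is
  D(n) a_n - 4 a_{n-1} - 2 a_{n-2} = 0,  where D(n) = (r+n)(r+n-1) + (1/3)(r+n) + (-8/3).
  a_n = [4 a_{n-1} + 2 a_{n-2}] / D(n).
Since the indicial polynomial factors as (r - r_1)(r - r_2), D(n) = (r_1 + n - r_1)(r_1 + n - r_2) = n(n + 10/3).
Evaluating step by step (a_0 = 1):
  n = 1: D(1) = 1(1 + 10/3) = 13/3; numerator = 4(1) = 4; a_1 = (4)/(13/3) = 12/13
  n = 2: D(2) = 2(2 + 10/3) = 32/3; numerator = 4(12/13) + 2(1) = 74/13; a_2 = (74/13)/(32/3) = 111/208
  n = 3: D(3) = 3(3 + 10/3) = 19; numerator = 4(111/208) + 2(12/13) = 207/52; a_3 = (207/52)/(19) = 207/988

r = 2; a_0 = 1; a_1 = 12/13; a_2 = 111/208; a_3 = 207/988


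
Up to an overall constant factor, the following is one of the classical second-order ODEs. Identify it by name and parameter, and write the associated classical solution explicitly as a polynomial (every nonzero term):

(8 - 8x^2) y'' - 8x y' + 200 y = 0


All three coefficients share the factor 8; dividing through by 8 gives  (1 - x^2) y'' - x y' + 25 y = 0.
This matches the Chebyshev equation (1 - x^2) y'' - x y' + n^2 y = 0 (note the -x y' term, not -2x y') with n^2 = 25, so n = 5; the polynomial solution is T_5(x).
With y = sum_k a_k x^k, matching x^k gives (k+2)(k+1) a_{k+2} = (k^2 - n^2) a_k = (k - 5)(k + 5) a_k. The right side vanishes at k = 5, so the series with the parity of 5 terminates at degree 5.
Standard normalization: leading coefficient of T_n is 2^(n-1), so a_5 = 2^4 = 16. Work downward with a_k = (k+1)(k+2) a_{k+2} / ((k - 5)(k + 5)):
  a_3 = (4)(5)(16) / ((3 - 5)(3 + 5)) = 320/(-16) = -20
  a_1 = (2)(3)(-20) / ((1 - 5)(1 + 5)) = -120/(-24) = 5
Hence T_5(x) = 16 x^5 - 20 x^3 + 5 x.

T_5(x); series = 16 x^5 - 20 x^3 + 5 x


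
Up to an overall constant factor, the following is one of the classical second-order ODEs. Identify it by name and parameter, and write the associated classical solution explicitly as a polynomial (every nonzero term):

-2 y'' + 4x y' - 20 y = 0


All three coefficients share the factor -2; dividing through by -2 gives  y'' - 2x y' + 10 y = 0.
This matches the Hermite equation y'' - 2x y' + 2n y = 0 with 2n = 10, so n = 5; the polynomial solution is H_5(x).
With y = sum_k a_k x^k, matching x^k gives (k+2)(k+1) a_{k+2} = 2(k - n) a_k = 2(k - 5) a_k. The right side vanishes at k = 5, so the series with the parity of 5 terminates at degree 5.
Standard normalization: leading coefficient of H_n is 2^n, so a_5 = 2^5 = 32. Work downward with a_k = (k+1)(k+2) a_{k+2} / (2(k - n)):
  a_3 = (4)(5)(32) / (2(3 - 5)) = 640/(-4) = -160
  a_1 = (2)(3)(-160) / (2(1 - 5)) = -960/(-8) = 120
Hence H_5(x) = 32 x^5 - 160 x^3 + 120 x.

H_5(x); series = 32 x^5 - 160 x^3 + 120 x


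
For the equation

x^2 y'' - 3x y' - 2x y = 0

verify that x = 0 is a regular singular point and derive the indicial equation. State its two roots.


Divide by x^2 to reach normal form y'' + P_1(x) y' + P_2(x) y = 0 with P_1(x) = -3/x and P_2(x) = -2/x.
x = 0 is a singular point because the y'-coefficient -3/x has a pole at x = 0 and the y-coefficient -2/x has a pole at x = 0.
It is a regular singular point because x P_1(x) = p(x) = -3 and x^2 P_2(x) = q(x) = -2x are polynomials, hence analytic at x = 0.
p(0) = -3,  q(0) = 0.
Indicial equation: r(r-1) + p(0) r + q(0) = 0, i.e. r^2 + (p(0) - 1) r + q(0) = 0, i.e. r^2 - 4 r = 0.
Discriminant: (-4)^2 - 4(0) = 16, so r = (4 ± 4)/2.
Solving: r_1 = 4, r_2 = 0.

indicial: r^2 - 4 r = 0; roots r_1 = 4, r_2 = 0


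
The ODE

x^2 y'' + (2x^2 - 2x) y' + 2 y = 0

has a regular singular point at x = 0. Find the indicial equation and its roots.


Divide by x^2 to reach normal form y'' + P_1(x) y' + P_2(x) y = 0 with P_1(x) = 2 - 2/x and P_2(x) = 2/x^2.
x = 0 is a singular point because the y'-coefficient 2 - 2/x has a pole at x = 0 and the y-coefficient 2/x^2 has a pole at x = 0.
It is a regular singular point because x P_1(x) = p(x) = 2x - 2 and x^2 P_2(x) = q(x) = 2 are polynomials, hence analytic at x = 0.
p(0) = -2,  q(0) = 2.
Indicial equation: r(r-1) + p(0) r + q(0) = 0, i.e. r^2 + (p(0) - 1) r + q(0) = 0, i.e. r^2 - 3 r + 2 = 0.
Discriminant: (-3)^2 - 4(2) = 1, so r = (3 ± 1)/2.
Solving: r_1 = 2, r_2 = 1.

indicial: r^2 - 3 r + 2 = 0; roots r_1 = 2, r_2 = 1


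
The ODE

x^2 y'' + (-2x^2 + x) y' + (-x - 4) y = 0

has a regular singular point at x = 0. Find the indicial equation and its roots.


Divide by x^2 to reach normal form y'' + P_1(x) y' + P_2(x) y = 0 with P_1(x) = -2 + 1/x and P_2(x) = -1/x - 4/x^2.
x = 0 is a singular point because the y'-coefficient -2 + 1/x has a pole at x = 0 and the y-coefficient -1/x - 4/x^2 has a pole at x = 0.
It is a regular singular point because x P_1(x) = p(x) = 1 - 2x and x^2 P_2(x) = q(x) = -x - 4 are polynomials, hence analytic at x = 0.
p(0) = 1,  q(0) = -4.
Indicial equation: r(r-1) + p(0) r + q(0) = 0, i.e. r^2 + (p(0) - 1) r + q(0) = 0, i.e. r^2 - 4 = 0.
Discriminant: (0)^2 - 4(-4) = 16, so r = (0 ± 4)/2.
Solving: r_1 = 2, r_2 = -2.

indicial: r^2 - 4 = 0; roots r_1 = 2, r_2 = -2


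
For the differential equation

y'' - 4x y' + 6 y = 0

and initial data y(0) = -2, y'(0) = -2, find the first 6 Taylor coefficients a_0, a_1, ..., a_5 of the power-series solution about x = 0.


Ansatz: y(x) = sum_{n>=0} a_n x^n, so y'(x) = sum_{n>=1} n a_n x^(n-1) and y''(x) = sum_{n>=2} n(n-1) a_n x^(n-2).
Substitute into P(x) y'' + Q(x) y' + R(x) y = 0 with P(x) = 1, Q(x) = -4x, R(x) = 6, and match powers of x.
Initial conditions: a_0 = -2, a_1 = -2.
Setting the coefficient of each power of x to zero and solving order by order (substituting the coefficients already found):
  x^0: 2 a_2 + 6 a_0 = 0  ->  2 a_2 = -6 a_0 = 12  ->  a_2 = 6
  x^1: 6 a_3 + 2 a_1 = 0  ->  6 a_3 = -2 a_1 = 4  ->  a_3 = 2/3
  x^2: 12 a_4 - 2 a_2 = 0  ->  12 a_4 = 2 a_2 = 12  ->  a_4 = 1
  x^3: 20 a_5 - 6 a_3 = 0  ->  20 a_5 = 6 a_3 = 4  ->  a_5 = 1/5
Truncated series: y(x) = -2 - 2 x + 6 x^2 + (2/3) x^3 + x^4 + (1/5) x^5 + O(x^6).

a_0 = -2; a_1 = -2; a_2 = 6; a_3 = 2/3; a_4 = 1; a_5 = 1/5


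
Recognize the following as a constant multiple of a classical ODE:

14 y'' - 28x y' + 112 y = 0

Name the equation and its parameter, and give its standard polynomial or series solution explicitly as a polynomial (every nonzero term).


All three coefficients share the factor 14; dividing through by 14 gives  y'' - 2x y' + 8 y = 0.
This matches the Hermite equation y'' - 2x y' + 2n y = 0 with 2n = 8, so n = 4; the polynomial solution is H_4(x).
With y = sum_k a_k x^k, matching x^k gives (k+2)(k+1) a_{k+2} = 2(k - n) a_k = 2(k - 4) a_k. The right side vanishes at k = 4, so the series with the parity of 4 terminates at degree 4.
Standard normalization: leading coefficient of H_n is 2^n, so a_4 = 2^4 = 16. Work downward with a_k = (k+1)(k+2) a_{k+2} / (2(k - n)):
  a_2 = (3)(4)(16) / (2(2 - 4)) = 192/(-4) = -48
  a_0 = (1)(2)(-48) / (2(0 - 4)) = -96/(-8) = 12
Hence H_4(x) = 16 x^4 - 48 x^2 + 12.

H_4(x); series = 16 x^4 - 48 x^2 + 12


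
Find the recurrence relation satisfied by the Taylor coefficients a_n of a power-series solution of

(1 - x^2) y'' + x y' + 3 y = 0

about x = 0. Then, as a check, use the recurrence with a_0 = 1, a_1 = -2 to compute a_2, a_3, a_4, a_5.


Substitute y = sum_n a_n x^n.
(1 - 1 x^2) y'' contributes (n+2)(n+1) a_{n+2} - n(n-1) a_n at x^n.
x y'(x) contributes n a_n at x^n.
3 y(x) contributes 3 a_n at x^n.
Matching x^n: (n+2)(n+1) a_{n+2} + (-n(n-1) + n + 3) a_n = 0.
Thus a_{n+2} = (n(n-1) - n - 3) / ((n+1)(n+2)) * a_n.

Check with a_0 = 1, a_1 = -2 (apply the recurrence for n = 0, 1, 2, 3): a_0 = 1, a_1 = -2, a_2 = -3/2, a_3 = 4/3, a_4 = 3/8, a_5 = 0.

a_(n+2) = (n(n-1) - n - 3) / ((n+1)(n+2)) * a_n; check: a_0 = 1, a_1 = -2, a_2 = -3/2, a_3 = 4/3, a_4 = 3/8, a_5 = 0


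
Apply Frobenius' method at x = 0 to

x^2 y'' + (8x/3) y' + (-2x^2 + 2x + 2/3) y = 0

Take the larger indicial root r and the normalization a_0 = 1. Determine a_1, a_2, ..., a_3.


Write in Frobenius form y'' + (p(x)/x) y' + (q(x)/x^2) y = 0:
  p(x) = 8/3,  q(x) = -2x^2 + 2x + 2/3.
Indicial equation: r(r-1) + (8/3) r + (2/3) = 0 -> roots r_1 = -2/3, r_2 = -1.
Take r = r_1 = -2/3. Let y(x) = x^r sum_{n>=0} a_n x^n with a_0 = 1.
Substitute y = x^r sum a_n x^n and match x^{r+n}. The recurrence is
  D(n) a_n + 2 a_{n-1} - 2 a_{n-2} = 0,  where D(n) = (r+n)(r+n-1) + (8/3)(r+n) + (2/3).
  a_n = [-2 a_{n-1} + 2 a_{n-2}] / D(n).
Since the indicial polynomial factors as (r - r_1)(r - r_2), D(n) = (r_1 + n - r_1)(r_1 + n - r_2) = n(n + 1/3).
Evaluating step by step (a_0 = 1):
  n = 1: D(1) = 1(1 + 1/3) = 4/3; numerator = -2(1) = -2; a_1 = (-2)/(4/3) = -3/2
  n = 2: D(2) = 2(2 + 1/3) = 14/3; numerator = -2(-3/2) + 2(1) = 5; a_2 = (5)/(14/3) = 15/14
  n = 3: D(3) = 3(3 + 1/3) = 10; numerator = -2(15/14) + 2(-3/2) = -36/7; a_3 = (-36/7)/(10) = -18/35

r = -2/3; a_0 = 1; a_1 = -3/2; a_2 = 15/14; a_3 = -18/35


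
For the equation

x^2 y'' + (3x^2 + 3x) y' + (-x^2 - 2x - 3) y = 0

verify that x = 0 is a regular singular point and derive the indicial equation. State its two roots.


Divide by x^2 to reach normal form y'' + P_1(x) y' + P_2(x) y = 0 with P_1(x) = 3 + 3/x and P_2(x) = -1 - 2/x - 3/x^2.
x = 0 is a singular point because the y'-coefficient 3 + 3/x has a pole at x = 0 and the y-coefficient -1 - 2/x - 3/x^2 has a pole at x = 0.
It is a regular singular point because x P_1(x) = p(x) = 3x + 3 and x^2 P_2(x) = q(x) = -x^2 - 2x - 3 are polynomials, hence analytic at x = 0.
p(0) = 3,  q(0) = -3.
Indicial equation: r(r-1) + p(0) r + q(0) = 0, i.e. r^2 + (p(0) - 1) r + q(0) = 0, i.e. r^2 + 2 r - 3 = 0.
Discriminant: (2)^2 - 4(-3) = 16, so r = (-2 ± 4)/2.
Solving: r_1 = 1, r_2 = -3.

indicial: r^2 + 2 r - 3 = 0; roots r_1 = 1, r_2 = -3


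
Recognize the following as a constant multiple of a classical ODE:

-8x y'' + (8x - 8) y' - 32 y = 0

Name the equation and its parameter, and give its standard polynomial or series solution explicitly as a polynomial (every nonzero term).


All three coefficients share the factor -8; dividing through by -8 gives  x y'' + (1 - x) y' + 4 y = 0.
This matches the Laguerre equation x y'' + (1 - x) y' + n y = 0 with n = 4; the polynomial solution is L_4(x).
With y = sum_k a_k x^k, matching x^k gives (k+1)k a_{k+1} + (k+1) a_{k+1} - k a_k + n a_k = 0, i.e. (k+1)^2 a_{k+1} = (k - n) a_k = (k - 4) a_k. The right side vanishes at k = 4, so the series terminates at degree 4.
Standard normalization L_n(0) = 1 gives a_0 = 1. Work upward with a_{k+1} = (k - 4) a_k / (k+1)^2:
  a_1 = (0 - 4)(1) / 1^2 = -4/1 = -4
  a_2 = (1 - 4)(-4) / 2^2 = 12/4 = 3
  a_3 = (2 - 4)(3) / 3^2 = -6/9 = -2/3
  a_4 = (3 - 4)(-2/3) / 4^2 = (2/3)/16 = 1/24
Hence L_4(x) = x^4/24 - 2 x^3/3 + 3 x^2 - 4 x + 1.

L_4(x); series = x^4/24 - 2 x^3/3 + 3 x^2 - 4 x + 1


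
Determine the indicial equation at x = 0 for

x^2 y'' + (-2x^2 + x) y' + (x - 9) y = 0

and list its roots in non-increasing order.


Divide by x^2 to reach normal form y'' + P_1(x) y' + P_2(x) y = 0 with P_1(x) = -2 + 1/x and P_2(x) = 1/x - 9/x^2.
x = 0 is a singular point because the y'-coefficient -2 + 1/x has a pole at x = 0 and the y-coefficient 1/x - 9/x^2 has a pole at x = 0.
It is a regular singular point because x P_1(x) = p(x) = 1 - 2x and x^2 P_2(x) = q(x) = x - 9 are polynomials, hence analytic at x = 0.
p(0) = 1,  q(0) = -9.
Indicial equation: r(r-1) + p(0) r + q(0) = 0, i.e. r^2 + (p(0) - 1) r + q(0) = 0, i.e. r^2 - 9 = 0.
Discriminant: (0)^2 - 4(-9) = 36, so r = (0 ± 6)/2.
Solving: r_1 = 3, r_2 = -3.

indicial: r^2 - 9 = 0; roots r_1 = 3, r_2 = -3


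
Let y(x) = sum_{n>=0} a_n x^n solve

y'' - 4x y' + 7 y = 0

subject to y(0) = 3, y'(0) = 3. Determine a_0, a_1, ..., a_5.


Ansatz: y(x) = sum_{n>=0} a_n x^n, so y'(x) = sum_{n>=1} n a_n x^(n-1) and y''(x) = sum_{n>=2} n(n-1) a_n x^(n-2).
Substitute into P(x) y'' + Q(x) y' + R(x) y = 0 with P(x) = 1, Q(x) = -4x, R(x) = 7, and match powers of x.
Initial conditions: a_0 = 3, a_1 = 3.
Setting the coefficient of each power of x to zero and solving order by order (substituting the coefficients already found):
  x^0: 2 a_2 + 7 a_0 = 0  ->  2 a_2 = -7 a_0 = -21  ->  a_2 = -21/2
  x^1: 6 a_3 + 3 a_1 = 0  ->  6 a_3 = -3 a_1 = -9  ->  a_3 = -3/2
  x^2: 12 a_4 - a_2 = 0  ->  12 a_4 = a_2 = -21/2  ->  a_4 = -7/8
  x^3: 20 a_5 - 5 a_3 = 0  ->  20 a_5 = 5 a_3 = -15/2  ->  a_5 = -3/8
Truncated series: y(x) = 3 + 3 x - (21/2) x^2 - (3/2) x^3 - (7/8) x^4 - (3/8) x^5 + O(x^6).

a_0 = 3; a_1 = 3; a_2 = -21/2; a_3 = -3/2; a_4 = -7/8; a_5 = -3/8


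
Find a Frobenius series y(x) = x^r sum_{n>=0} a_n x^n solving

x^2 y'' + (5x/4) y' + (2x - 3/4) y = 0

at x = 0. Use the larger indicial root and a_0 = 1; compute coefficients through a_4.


Write in Frobenius form y'' + (p(x)/x) y' + (q(x)/x^2) y = 0:
  p(x) = 5/4,  q(x) = 2x - 3/4.
Indicial equation: r(r-1) + (5/4) r + (-3/4) = 0 -> roots r_1 = 3/4, r_2 = -1.
Take r = r_1 = 3/4. Let y(x) = x^r sum_{n>=0} a_n x^n with a_0 = 1.
Substitute y = x^r sum a_n x^n and match x^{r+n}. The recurrence is
  D(n) a_n + 2 a_{n-1} = 0,  where D(n) = (r+n)(r+n-1) + (5/4)(r+n) + (-3/4).
  a_n = -2 / D(n) * a_{n-1}.
Since the indicial polynomial factors as (r - r_1)(r - r_2), D(n) = (r_1 + n - r_1)(r_1 + n - r_2) = n(n + 7/4).
Evaluating step by step (a_0 = 1):
  n = 1: D(1) = 1(1 + 7/4) = 11/4; numerator = -2(1) = -2; a_1 = (-2)/(11/4) = -8/11
  n = 2: D(2) = 2(2 + 7/4) = 15/2; numerator = -2(-8/11) = 16/11; a_2 = (16/11)/(15/2) = 32/165
  n = 3: D(3) = 3(3 + 7/4) = 57/4; numerator = -2(32/165) = -64/165; a_3 = (-64/165)/(57/4) = -256/9405
  n = 4: D(4) = 4(4 + 7/4) = 23; numerator = -2(-256/9405) = 512/9405; a_4 = (512/9405)/(23) = 512/216315

r = 3/4; a_0 = 1; a_1 = -8/11; a_2 = 32/165; a_3 = -256/9405; a_4 = 512/216315


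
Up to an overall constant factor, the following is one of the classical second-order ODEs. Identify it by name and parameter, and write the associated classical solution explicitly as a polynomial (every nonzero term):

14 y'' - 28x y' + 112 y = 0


All three coefficients share the factor 14; dividing through by 14 gives  y'' - 2x y' + 8 y = 0.
This matches the Hermite equation y'' - 2x y' + 2n y = 0 with 2n = 8, so n = 4; the polynomial solution is H_4(x).
With y = sum_k a_k x^k, matching x^k gives (k+2)(k+1) a_{k+2} = 2(k - n) a_k = 2(k - 4) a_k. The right side vanishes at k = 4, so the series with the parity of 4 terminates at degree 4.
Standard normalization: leading coefficient of H_n is 2^n, so a_4 = 2^4 = 16. Work downward with a_k = (k+1)(k+2) a_{k+2} / (2(k - n)):
  a_2 = (3)(4)(16) / (2(2 - 4)) = 192/(-4) = -48
  a_0 = (1)(2)(-48) / (2(0 - 4)) = -96/(-8) = 12
Hence H_4(x) = 16 x^4 - 48 x^2 + 12.

H_4(x); series = 16 x^4 - 48 x^2 + 12


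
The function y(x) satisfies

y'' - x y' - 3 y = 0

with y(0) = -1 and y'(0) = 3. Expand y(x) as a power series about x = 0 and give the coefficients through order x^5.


Ansatz: y(x) = sum_{n>=0} a_n x^n, so y'(x) = sum_{n>=1} n a_n x^(n-1) and y''(x) = sum_{n>=2} n(n-1) a_n x^(n-2).
Substitute into P(x) y'' + Q(x) y' + R(x) y = 0 with P(x) = 1, Q(x) = -x, R(x) = -3, and match powers of x.
Initial conditions: a_0 = -1, a_1 = 3.
Setting the coefficient of each power of x to zero and solving order by order (substituting the coefficients already found):
  x^0: 2 a_2 - 3 a_0 = 0  ->  2 a_2 = 3 a_0 = -3  ->  a_2 = -3/2
  x^1: 6 a_3 - 4 a_1 = 0  ->  6 a_3 = 4 a_1 = 12  ->  a_3 = 2
  x^2: 12 a_4 - 5 a_2 = 0  ->  12 a_4 = 5 a_2 = -15/2  ->  a_4 = -5/8
  x^3: 20 a_5 - 6 a_3 = 0  ->  20 a_5 = 6 a_3 = 12  ->  a_5 = 3/5
Truncated series: y(x) = -1 + 3 x - (3/2) x^2 + 2 x^3 - (5/8) x^4 + (3/5) x^5 + O(x^6).

a_0 = -1; a_1 = 3; a_2 = -3/2; a_3 = 2; a_4 = -5/8; a_5 = 3/5


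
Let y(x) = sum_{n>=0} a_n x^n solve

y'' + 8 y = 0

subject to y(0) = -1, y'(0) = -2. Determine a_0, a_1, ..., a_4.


Ansatz: y(x) = sum_{n>=0} a_n x^n, so y'(x) = sum_{n>=1} n a_n x^(n-1) and y''(x) = sum_{n>=2} n(n-1) a_n x^(n-2).
Substitute into P(x) y'' + Q(x) y' + R(x) y = 0 with P(x) = 1, Q(x) = 0, R(x) = 8, and match powers of x.
Initial conditions: a_0 = -1, a_1 = -2.
Setting the coefficient of each power of x to zero and solving order by order (substituting the coefficients already found):
  x^0: 2 a_2 + 8 a_0 = 0  ->  2 a_2 = -8 a_0 = 8  ->  a_2 = 4
  x^1: 6 a_3 + 8 a_1 = 0  ->  6 a_3 = -8 a_1 = 16  ->  a_3 = 8/3
  x^2: 12 a_4 + 8 a_2 = 0  ->  12 a_4 = -8 a_2 = -32  ->  a_4 = -8/3
Truncated series: y(x) = -1 - 2 x + 4 x^2 + (8/3) x^3 - (8/3) x^4 + O(x^5).

a_0 = -1; a_1 = -2; a_2 = 4; a_3 = 8/3; a_4 = -8/3


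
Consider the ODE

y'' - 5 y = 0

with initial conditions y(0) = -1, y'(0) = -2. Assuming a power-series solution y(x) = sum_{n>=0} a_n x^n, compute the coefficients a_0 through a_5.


Ansatz: y(x) = sum_{n>=0} a_n x^n, so y'(x) = sum_{n>=1} n a_n x^(n-1) and y''(x) = sum_{n>=2} n(n-1) a_n x^(n-2).
Substitute into P(x) y'' + Q(x) y' + R(x) y = 0 with P(x) = 1, Q(x) = 0, R(x) = -5, and match powers of x.
Initial conditions: a_0 = -1, a_1 = -2.
Setting the coefficient of each power of x to zero and solving order by order (substituting the coefficients already found):
  x^0: 2 a_2 - 5 a_0 = 0  ->  2 a_2 = 5 a_0 = -5  ->  a_2 = -5/2
  x^1: 6 a_3 - 5 a_1 = 0  ->  6 a_3 = 5 a_1 = -10  ->  a_3 = -5/3
  x^2: 12 a_4 - 5 a_2 = 0  ->  12 a_4 = 5 a_2 = -25/2  ->  a_4 = -25/24
  x^3: 20 a_5 - 5 a_3 = 0  ->  20 a_5 = 5 a_3 = -25/3  ->  a_5 = -5/12
Truncated series: y(x) = -1 - 2 x - (5/2) x^2 - (5/3) x^3 - (25/24) x^4 - (5/12) x^5 + O(x^6).

a_0 = -1; a_1 = -2; a_2 = -5/2; a_3 = -5/3; a_4 = -25/24; a_5 = -5/12


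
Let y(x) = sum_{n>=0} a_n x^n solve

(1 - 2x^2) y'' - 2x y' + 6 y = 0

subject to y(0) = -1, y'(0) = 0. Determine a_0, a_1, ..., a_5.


Ansatz: y(x) = sum_{n>=0} a_n x^n, so y'(x) = sum_{n>=1} n a_n x^(n-1) and y''(x) = sum_{n>=2} n(n-1) a_n x^(n-2).
Substitute into P(x) y'' + Q(x) y' + R(x) y = 0 with P(x) = 1 - 2x^2, Q(x) = -2x, R(x) = 6, and match powers of x.
Initial conditions: a_0 = -1, a_1 = 0.
Setting the coefficient of each power of x to zero and solving order by order (substituting the coefficients already found):
  x^0: 2 a_2 + 6 a_0 = 0  ->  2 a_2 = -6 a_0 = 6  ->  a_2 = 3
  x^1: 6 a_3 + 4 a_1 = 0  ->  6 a_3 = -4 a_1 = 0  ->  a_3 = 0
  x^2: 12 a_4 - 2 a_2 = 0  ->  12 a_4 = 2 a_2 = 6  ->  a_4 = 1/2
  x^3: 20 a_5 - 12 a_3 = 0  ->  20 a_5 = 12 a_3 = 0  ->  a_5 = 0
Truncated series: y(x) = -1 + 3 x^2 + (1/2) x^4 + O(x^6).

a_0 = -1; a_1 = 0; a_2 = 3; a_3 = 0; a_4 = 1/2; a_5 = 0


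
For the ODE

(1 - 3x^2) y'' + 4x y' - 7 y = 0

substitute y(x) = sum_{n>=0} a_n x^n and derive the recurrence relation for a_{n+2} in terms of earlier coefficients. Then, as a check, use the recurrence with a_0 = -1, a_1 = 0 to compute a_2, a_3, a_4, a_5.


Substitute y = sum_n a_n x^n.
(1 - 3 x^2) y'' contributes (n+2)(n+1) a_{n+2} - 3 n(n-1) a_n at x^n.
4 x y'(x) contributes 4 n a_n at x^n.
-7 y(x) contributes -7 a_n at x^n.
Matching x^n: (n+2)(n+1) a_{n+2} + (-3 n(n-1) + 4 n - 7) a_n = 0.
Thus a_{n+2} = (3 n(n-1) - 4 n + 7) / ((n+1)(n+2)) * a_n.

Check with a_0 = -1, a_1 = 0 (apply the recurrence for n = 0, 1, 2, 3): a_0 = -1, a_1 = 0, a_2 = -7/2, a_3 = 0, a_4 = -35/24, a_5 = 0.

a_(n+2) = (3 n(n-1) - 4 n + 7) / ((n+1)(n+2)) * a_n; check: a_0 = -1, a_1 = 0, a_2 = -7/2, a_3 = 0, a_4 = -35/24, a_5 = 0


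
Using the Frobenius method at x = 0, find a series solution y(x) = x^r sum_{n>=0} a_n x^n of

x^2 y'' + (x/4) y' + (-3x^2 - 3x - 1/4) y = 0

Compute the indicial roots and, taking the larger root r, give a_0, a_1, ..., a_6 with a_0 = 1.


Write in Frobenius form y'' + (p(x)/x) y' + (q(x)/x^2) y = 0:
  p(x) = 1/4,  q(x) = -3x^2 - 3x - 1/4.
Indicial equation: r(r-1) + (1/4) r + (-1/4) = 0 -> roots r_1 = 1, r_2 = -1/4.
Take r = r_1 = 1. Let y(x) = x^r sum_{n>=0} a_n x^n with a_0 = 1.
Substitute y = x^r sum a_n x^n and match x^{r+n}. The recurrence is
  D(n) a_n - 3 a_{n-1} - 3 a_{n-2} = 0,  where D(n) = (r+n)(r+n-1) + (1/4)(r+n) + (-1/4).
  a_n = [3 a_{n-1} + 3 a_{n-2}] / D(n).
Since the indicial polynomial factors as (r - r_1)(r - r_2), D(n) = (r_1 + n - r_1)(r_1 + n - r_2) = n(n + 5/4).
Evaluating step by step (a_0 = 1):
  n = 1: D(1) = 1(1 + 5/4) = 9/4; numerator = 3(1) = 3; a_1 = (3)/(9/4) = 4/3
  n = 2: D(2) = 2(2 + 5/4) = 13/2; numerator = 3(4/3) + 3(1) = 7; a_2 = (7)/(13/2) = 14/13
  n = 3: D(3) = 3(3 + 5/4) = 51/4; numerator = 3(14/13) + 3(4/3) = 94/13; a_3 = (94/13)/(51/4) = 376/663
  n = 4: D(4) = 4(4 + 5/4) = 21; numerator = 3(376/663) + 3(14/13) = 1090/221; a_4 = (1090/221)/(21) = 1090/4641
  n = 5: D(5) = 5(5 + 5/4) = 125/4; numerator = 3(1090/4641) + 3(376/663) = 3722/1547; a_5 = (3722/1547)/(125/4) = 14888/193375
  n = 6: D(6) = 6(6 + 5/4) = 87/2; numerator = 3(14888/193375) + 3(1090/4641) = 10642/11375; a_6 = (10642/11375)/(87/2) = 21284/989625

r = 1; a_0 = 1; a_1 = 4/3; a_2 = 14/13; a_3 = 376/663; a_4 = 1090/4641; a_5 = 14888/193375; a_6 = 21284/989625


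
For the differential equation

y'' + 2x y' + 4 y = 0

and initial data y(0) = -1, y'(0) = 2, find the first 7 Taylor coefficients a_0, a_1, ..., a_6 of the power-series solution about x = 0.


Ansatz: y(x) = sum_{n>=0} a_n x^n, so y'(x) = sum_{n>=1} n a_n x^(n-1) and y''(x) = sum_{n>=2} n(n-1) a_n x^(n-2).
Substitute into P(x) y'' + Q(x) y' + R(x) y = 0 with P(x) = 1, Q(x) = 2x, R(x) = 4, and match powers of x.
Initial conditions: a_0 = -1, a_1 = 2.
Setting the coefficient of each power of x to zero and solving order by order (substituting the coefficients already found):
  x^0: 2 a_2 + 4 a_0 = 0  ->  2 a_2 = -4 a_0 = 4  ->  a_2 = 2
  x^1: 6 a_3 + 6 a_1 = 0  ->  6 a_3 = -6 a_1 = -12  ->  a_3 = -2
  x^2: 12 a_4 + 8 a_2 = 0  ->  12 a_4 = -8 a_2 = -16  ->  a_4 = -4/3
  x^3: 20 a_5 + 10 a_3 = 0  ->  20 a_5 = -10 a_3 = 20  ->  a_5 = 1
  x^4: 30 a_6 + 12 a_4 = 0  ->  30 a_6 = -12 a_4 = 16  ->  a_6 = 8/15
Truncated series: y(x) = -1 + 2 x + 2 x^2 - 2 x^3 - (4/3) x^4 + x^5 + (8/15) x^6 + O(x^7).

a_0 = -1; a_1 = 2; a_2 = 2; a_3 = -2; a_4 = -4/3; a_5 = 1; a_6 = 8/15


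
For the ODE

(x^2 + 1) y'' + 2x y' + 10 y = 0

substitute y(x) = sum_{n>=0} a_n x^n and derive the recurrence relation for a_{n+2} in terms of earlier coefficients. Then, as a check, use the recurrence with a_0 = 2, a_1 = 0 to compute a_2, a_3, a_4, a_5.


Substitute y = sum_n a_n x^n.
(1 + 1 x^2) y'' contributes (n+2)(n+1) a_{n+2} + n(n-1) a_n at x^n.
2 x y'(x) contributes 2 n a_n at x^n.
10 y(x) contributes 10 a_n at x^n.
Matching x^n: (n+2)(n+1) a_{n+2} + (n(n-1) + 2 n + 10) a_n = 0.
Thus a_{n+2} = (-n(n-1) - 2 n - 10) / ((n+1)(n+2)) * a_n.

Check with a_0 = 2, a_1 = 0 (apply the recurrence for n = 0, 1, 2, 3): a_0 = 2, a_1 = 0, a_2 = -10, a_3 = 0, a_4 = 40/3, a_5 = 0.

a_(n+2) = (-n(n-1) - 2 n - 10) / ((n+1)(n+2)) * a_n; check: a_0 = 2, a_1 = 0, a_2 = -10, a_3 = 0, a_4 = 40/3, a_5 = 0


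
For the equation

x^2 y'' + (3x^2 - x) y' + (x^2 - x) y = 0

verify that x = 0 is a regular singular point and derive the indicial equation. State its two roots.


Divide by x^2 to reach normal form y'' + P_1(x) y' + P_2(x) y = 0 with P_1(x) = 3 - 1/x and P_2(x) = 1 - 1/x.
x = 0 is a singular point because the y'-coefficient 3 - 1/x has a pole at x = 0 and the y-coefficient 1 - 1/x has a pole at x = 0.
It is a regular singular point because x P_1(x) = p(x) = 3x - 1 and x^2 P_2(x) = q(x) = x^2 - x are polynomials, hence analytic at x = 0.
p(0) = -1,  q(0) = 0.
Indicial equation: r(r-1) + p(0) r + q(0) = 0, i.e. r^2 + (p(0) - 1) r + q(0) = 0, i.e. r^2 - 2 r = 0.
Discriminant: (-2)^2 - 4(0) = 4, so r = (2 ± 2)/2.
Solving: r_1 = 2, r_2 = 0.

indicial: r^2 - 2 r = 0; roots r_1 = 2, r_2 = 0


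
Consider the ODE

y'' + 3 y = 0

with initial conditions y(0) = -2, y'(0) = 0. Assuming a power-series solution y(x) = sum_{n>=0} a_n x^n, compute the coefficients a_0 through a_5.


Ansatz: y(x) = sum_{n>=0} a_n x^n, so y'(x) = sum_{n>=1} n a_n x^(n-1) and y''(x) = sum_{n>=2} n(n-1) a_n x^(n-2).
Substitute into P(x) y'' + Q(x) y' + R(x) y = 0 with P(x) = 1, Q(x) = 0, R(x) = 3, and match powers of x.
Initial conditions: a_0 = -2, a_1 = 0.
Setting the coefficient of each power of x to zero and solving order by order (substituting the coefficients already found):
  x^0: 2 a_2 + 3 a_0 = 0  ->  2 a_2 = -3 a_0 = 6  ->  a_2 = 3
  x^1: 6 a_3 + 3 a_1 = 0  ->  6 a_3 = -3 a_1 = 0  ->  a_3 = 0
  x^2: 12 a_4 + 3 a_2 = 0  ->  12 a_4 = -3 a_2 = -9  ->  a_4 = -3/4
  x^3: 20 a_5 + 3 a_3 = 0  ->  20 a_5 = -3 a_3 = 0  ->  a_5 = 0
Truncated series: y(x) = -2 + 3 x^2 - (3/4) x^4 + O(x^6).

a_0 = -2; a_1 = 0; a_2 = 3; a_3 = 0; a_4 = -3/4; a_5 = 0


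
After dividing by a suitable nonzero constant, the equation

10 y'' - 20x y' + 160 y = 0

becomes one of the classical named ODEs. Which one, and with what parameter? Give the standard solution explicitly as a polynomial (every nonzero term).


All three coefficients share the factor 10; dividing through by 10 gives  y'' - 2x y' + 16 y = 0.
This matches the Hermite equation y'' - 2x y' + 2n y = 0 with 2n = 16, so n = 8; the polynomial solution is H_8(x).
With y = sum_k a_k x^k, matching x^k gives (k+2)(k+1) a_{k+2} = 2(k - n) a_k = 2(k - 8) a_k. The right side vanishes at k = 8, so the series with the parity of 8 terminates at degree 8.
Standard normalization: leading coefficient of H_n is 2^n, so a_8 = 2^8 = 256. Work downward with a_k = (k+1)(k+2) a_{k+2} / (2(k - n)):
  a_6 = (7)(8)(256) / (2(6 - 8)) = 14336/(-4) = -3584
  a_4 = (5)(6)(-3584) / (2(4 - 8)) = -107520/(-8) = 13440
  a_2 = (3)(4)(13440) / (2(2 - 8)) = 161280/(-12) = -13440
  a_0 = (1)(2)(-13440) / (2(0 - 8)) = -26880/(-16) = 1680
Hence H_8(x) = 256 x^8 - 3584 x^6 + 13440 x^4 - 13440 x^2 + 1680.

H_8(x); series = 256 x^8 - 3584 x^6 + 13440 x^4 - 13440 x^2 + 1680


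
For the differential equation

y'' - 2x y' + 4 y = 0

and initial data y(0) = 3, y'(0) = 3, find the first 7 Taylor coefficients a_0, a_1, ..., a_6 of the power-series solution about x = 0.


Ansatz: y(x) = sum_{n>=0} a_n x^n, so y'(x) = sum_{n>=1} n a_n x^(n-1) and y''(x) = sum_{n>=2} n(n-1) a_n x^(n-2).
Substitute into P(x) y'' + Q(x) y' + R(x) y = 0 with P(x) = 1, Q(x) = -2x, R(x) = 4, and match powers of x.
Initial conditions: a_0 = 3, a_1 = 3.
Setting the coefficient of each power of x to zero and solving order by order (substituting the coefficients already found):
  x^0: 2 a_2 + 4 a_0 = 0  ->  2 a_2 = -4 a_0 = -12  ->  a_2 = -6
  x^1: 6 a_3 + 2 a_1 = 0  ->  6 a_3 = -2 a_1 = -6  ->  a_3 = -1
  x^2: 12 a_4 = 0  ->  a_4 = 0
  x^3: 20 a_5 - 2 a_3 = 0  ->  20 a_5 = 2 a_3 = -2  ->  a_5 = -1/10
  x^4: 30 a_6 - 4 a_4 = 0  ->  30 a_6 = 4 a_4 = 0  ->  a_6 = 0
Truncated series: y(x) = 3 + 3 x - 6 x^2 - x^3 - (1/10) x^5 + O(x^7).

a_0 = 3; a_1 = 3; a_2 = -6; a_3 = -1; a_4 = 0; a_5 = -1/10; a_6 = 0


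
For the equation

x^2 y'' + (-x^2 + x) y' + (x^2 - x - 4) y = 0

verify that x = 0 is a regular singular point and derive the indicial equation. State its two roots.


Divide by x^2 to reach normal form y'' + P_1(x) y' + P_2(x) y = 0 with P_1(x) = -1 + 1/x and P_2(x) = 1 - 1/x - 4/x^2.
x = 0 is a singular point because the y'-coefficient -1 + 1/x has a pole at x = 0 and the y-coefficient 1 - 1/x - 4/x^2 has a pole at x = 0.
It is a regular singular point because x P_1(x) = p(x) = 1 - x and x^2 P_2(x) = q(x) = x^2 - x - 4 are polynomials, hence analytic at x = 0.
p(0) = 1,  q(0) = -4.
Indicial equation: r(r-1) + p(0) r + q(0) = 0, i.e. r^2 + (p(0) - 1) r + q(0) = 0, i.e. r^2 - 4 = 0.
Discriminant: (0)^2 - 4(-4) = 16, so r = (0 ± 4)/2.
Solving: r_1 = 2, r_2 = -2.

indicial: r^2 - 4 = 0; roots r_1 = 2, r_2 = -2


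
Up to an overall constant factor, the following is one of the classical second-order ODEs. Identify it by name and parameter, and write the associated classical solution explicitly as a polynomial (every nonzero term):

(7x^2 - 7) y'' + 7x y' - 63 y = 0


All three coefficients share the factor -7; dividing through by -7 gives  (1 - x^2) y'' - x y' + 9 y = 0.
This matches the Chebyshev equation (1 - x^2) y'' - x y' + n^2 y = 0 (note the -x y' term, not -2x y') with n^2 = 9, so n = 3; the polynomial solution is T_3(x).
With y = sum_k a_k x^k, matching x^k gives (k+2)(k+1) a_{k+2} = (k^2 - n^2) a_k = (k - 3)(k + 3) a_k. The right side vanishes at k = 3, so the series with the parity of 3 terminates at degree 3.
Standard normalization: leading coefficient of T_n is 2^(n-1), so a_3 = 2^2 = 4. Work downward with a_k = (k+1)(k+2) a_{k+2} / ((k - 3)(k + 3)):
  a_1 = (2)(3)(4) / ((1 - 3)(1 + 3)) = 24/(-8) = -3
Hence T_3(x) = 4 x^3 - 3 x.

T_3(x); series = 4 x^3 - 3 x
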